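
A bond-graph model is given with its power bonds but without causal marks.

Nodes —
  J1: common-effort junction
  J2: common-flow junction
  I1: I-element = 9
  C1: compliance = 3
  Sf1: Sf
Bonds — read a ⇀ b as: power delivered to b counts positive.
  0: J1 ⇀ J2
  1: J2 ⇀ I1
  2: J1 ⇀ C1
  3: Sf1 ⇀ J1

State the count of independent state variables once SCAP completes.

2  (C1, I1 all integral)

bond 3 →Sf1  (Sf1 (Sf) sets flow on bond)
bond 1 →I1  (prefer integral on I1)
bond 0 →J2  (1-jn J2 has f-setter on 1)
bond 2 →J1  (J1: last free bond brings effort in)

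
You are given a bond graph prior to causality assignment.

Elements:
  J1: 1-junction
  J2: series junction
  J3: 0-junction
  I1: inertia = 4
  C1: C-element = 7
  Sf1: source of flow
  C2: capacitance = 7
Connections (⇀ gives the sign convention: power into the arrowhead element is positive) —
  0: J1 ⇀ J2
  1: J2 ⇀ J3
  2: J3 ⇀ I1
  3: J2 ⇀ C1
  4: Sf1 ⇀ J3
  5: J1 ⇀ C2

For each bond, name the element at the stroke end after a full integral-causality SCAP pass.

β4 →Sf1  (source Sf1 imposes f)
β2 →I1  (prefer integral on I1)
β1 →J3  (closing 0-jn rule on J3)
β0 →J2  (J2 flow already set via bond 1)
β3 →J2  (J2 flow already set via bond 1)
β5 →J1  (J1 flow already set via bond 0)

#0 stroke→J2
#1 stroke→J3
#2 stroke→I1
#3 stroke→J2
#4 stroke→Sf1
#5 stroke→J1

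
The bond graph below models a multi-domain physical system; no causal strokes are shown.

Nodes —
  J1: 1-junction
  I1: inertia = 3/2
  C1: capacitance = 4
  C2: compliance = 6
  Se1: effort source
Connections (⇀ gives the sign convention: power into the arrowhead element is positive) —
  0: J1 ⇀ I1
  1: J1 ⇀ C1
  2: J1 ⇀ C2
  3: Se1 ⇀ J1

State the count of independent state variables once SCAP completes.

3  (C1, C2, I1 all integral)

β3 stroke at J1  (source Se1 imposes e)
β0 stroke at I1  (I1 outputs flow p/I1)
β1 stroke at J1  (common-f at J1 fixed by 0)
β2 stroke at J1  (J1 flow already set via bond 0)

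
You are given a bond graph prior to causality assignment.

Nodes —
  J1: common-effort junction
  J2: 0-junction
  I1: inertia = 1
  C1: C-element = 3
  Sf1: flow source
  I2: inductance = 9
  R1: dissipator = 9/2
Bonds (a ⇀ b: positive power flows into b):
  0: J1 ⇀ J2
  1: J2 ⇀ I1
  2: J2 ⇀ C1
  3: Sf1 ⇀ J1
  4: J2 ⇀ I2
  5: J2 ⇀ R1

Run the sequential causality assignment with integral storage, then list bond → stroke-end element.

#3 |Sf1  (Sf1 fixes flow; stroke at Sf1)
#0 |J1  (only one effort-in slot at J1)
#1 |I1  (I1 outputs flow p/I1)
#2 |J2  (C1 outputs effort q/C1)
#4 |I2  (J2 effort already set via bond 2)
#5 |R1  (common-e at J2 fixed by 2)

b0 stroke at J1
b1 stroke at I1
b2 stroke at J2
b3 stroke at Sf1
b4 stroke at I2
b5 stroke at R1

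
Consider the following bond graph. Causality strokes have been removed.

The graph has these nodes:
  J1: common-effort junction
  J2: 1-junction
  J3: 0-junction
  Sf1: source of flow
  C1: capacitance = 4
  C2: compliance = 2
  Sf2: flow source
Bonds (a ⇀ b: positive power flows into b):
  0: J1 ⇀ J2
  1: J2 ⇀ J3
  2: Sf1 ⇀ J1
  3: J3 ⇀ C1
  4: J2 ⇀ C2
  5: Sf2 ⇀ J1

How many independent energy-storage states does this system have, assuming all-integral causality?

b2 stroke at Sf1  (Sf1 (Sf) sets flow on bond)
b5 stroke at Sf2  (source Sf2 imposes f)
b0 stroke at J1  (J1: last free bond brings effort in)
b1 stroke at J2  (J2: bond 0 brought flow, rest push out)
b4 stroke at J2  (common-f at J2 fixed by 0)
b3 stroke at J3  (only one effort-in slot at J3)

2  (C1, C2 all integral)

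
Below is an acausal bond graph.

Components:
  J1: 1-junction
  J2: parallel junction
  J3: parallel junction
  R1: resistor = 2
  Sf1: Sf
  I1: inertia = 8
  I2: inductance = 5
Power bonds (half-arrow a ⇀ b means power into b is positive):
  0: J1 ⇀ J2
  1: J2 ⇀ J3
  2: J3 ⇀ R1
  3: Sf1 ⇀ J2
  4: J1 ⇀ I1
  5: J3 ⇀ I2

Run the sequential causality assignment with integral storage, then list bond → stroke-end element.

β3 |Sf1  (Sf1 fixes flow; stroke at Sf1)
β4 |I1  (I1 outputs flow p/I1)
β0 |J1  (1-jn J1 has f-setter on 4)
β1 |J2  (J2: last free bond brings effort in)
β5 |I2  (prefer integral on I2)
β2 |J3  (J3: last free bond brings effort in)

#0 →J1
#1 →J2
#2 →J3
#3 →Sf1
#4 →I1
#5 →I2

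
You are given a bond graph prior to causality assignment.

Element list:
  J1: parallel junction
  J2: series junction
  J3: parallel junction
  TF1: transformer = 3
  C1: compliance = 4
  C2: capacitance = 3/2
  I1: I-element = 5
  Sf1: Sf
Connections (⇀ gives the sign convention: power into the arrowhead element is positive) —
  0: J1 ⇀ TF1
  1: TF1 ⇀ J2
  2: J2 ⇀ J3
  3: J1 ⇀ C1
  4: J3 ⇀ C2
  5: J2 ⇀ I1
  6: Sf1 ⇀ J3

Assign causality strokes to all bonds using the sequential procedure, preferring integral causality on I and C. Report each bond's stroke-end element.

bond 6 →Sf1  (Sf1: flow source, stroke at near end)
bond 3 →J1  (prefer integral on C1)
bond 0 →TF1  (common-e at J1 fixed by 3)
bond 1 →J2  (TF1: transformer flips bond 0)
bond 4 →J3  (C2 integral (e out))
bond 2 →J2  (0-jn J3 has e-setter on 4)
bond 5 →I1  (only one flow-in slot at J2)

bond 0 →TF1
bond 1 →J2
bond 2 →J2
bond 3 →J1
bond 4 →J3
bond 5 →I1
bond 6 →Sf1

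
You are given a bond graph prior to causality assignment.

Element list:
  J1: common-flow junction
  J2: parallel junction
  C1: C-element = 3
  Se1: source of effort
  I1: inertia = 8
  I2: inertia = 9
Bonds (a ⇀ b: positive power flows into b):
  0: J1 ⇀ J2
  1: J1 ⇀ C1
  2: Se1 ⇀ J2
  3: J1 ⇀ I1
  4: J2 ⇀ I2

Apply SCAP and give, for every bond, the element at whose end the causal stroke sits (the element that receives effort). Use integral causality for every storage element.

b2 →J2  (Se1 (Se) sets effort on bond)
b0 →J1  (J2: bond 2 brought effort, rest push out)
b4 →I2  (J2: bond 2 brought effort, rest push out)
b1 →J1  (prefer integral on C1)
b3 →I1  (J1: last free bond brings flow in)

b0 |J1
b1 |J1
b2 |J2
b3 |I1
b4 |I2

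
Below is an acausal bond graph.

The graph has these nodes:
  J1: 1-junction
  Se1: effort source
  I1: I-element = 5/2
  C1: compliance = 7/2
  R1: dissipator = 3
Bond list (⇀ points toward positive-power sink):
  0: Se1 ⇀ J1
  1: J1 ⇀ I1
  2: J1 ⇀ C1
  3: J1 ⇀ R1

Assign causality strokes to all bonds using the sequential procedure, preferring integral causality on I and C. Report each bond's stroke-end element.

β0 stroke at J1  (Se1 (Se) sets effort on bond)
β1 stroke at I1  (prefer integral on I1)
β2 stroke at J1  (1-jn J1 has f-setter on 1)
β3 stroke at J1  (J1: bond 1 brought flow, rest push out)

b0 →J1
b1 →I1
b2 →J1
b3 →J1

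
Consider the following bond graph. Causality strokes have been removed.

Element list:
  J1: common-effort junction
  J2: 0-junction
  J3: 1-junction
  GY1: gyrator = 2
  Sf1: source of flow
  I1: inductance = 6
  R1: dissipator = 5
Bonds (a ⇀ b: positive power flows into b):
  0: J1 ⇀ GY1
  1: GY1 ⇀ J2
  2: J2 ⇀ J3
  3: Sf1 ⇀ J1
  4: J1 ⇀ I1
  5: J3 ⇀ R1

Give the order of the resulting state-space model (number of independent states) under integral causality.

1  (I1 all integral)

bond 3 |Sf1  (Sf1: flow source, stroke at near end)
bond 4 |I1  (I1 integral (f out))
bond 0 |J1  (only one effort-in slot at J1)
bond 1 |J2  (GY GY1: same side as bond 0)
bond 2 |J3  (0-jn J2 has e-setter on 1)
bond 5 |R1  (J3: last free bond brings flow in)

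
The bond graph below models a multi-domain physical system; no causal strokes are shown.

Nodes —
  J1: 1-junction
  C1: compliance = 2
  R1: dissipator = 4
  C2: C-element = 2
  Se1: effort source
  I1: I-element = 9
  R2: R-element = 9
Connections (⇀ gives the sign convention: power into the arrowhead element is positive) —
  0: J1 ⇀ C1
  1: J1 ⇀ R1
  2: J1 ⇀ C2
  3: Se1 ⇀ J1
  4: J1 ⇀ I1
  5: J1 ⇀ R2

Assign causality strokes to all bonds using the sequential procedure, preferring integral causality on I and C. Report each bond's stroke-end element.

b0 stroke at J1
b1 stroke at J1
b2 stroke at J1
b3 stroke at J1
b4 stroke at I1
b5 stroke at J1

bond 3 stroke→J1  (Se1 (Se) sets effort on bond)
bond 0 stroke→J1  (C1: C, integral causality)
bond 2 stroke→J1  (C2 outputs effort q/C2)
bond 4 stroke→I1  (I1 integral (f out))
bond 1 stroke→J1  (J1: bond 4 brought flow, rest push out)
bond 5 stroke→J1  (J1: bond 4 brought flow, rest push out)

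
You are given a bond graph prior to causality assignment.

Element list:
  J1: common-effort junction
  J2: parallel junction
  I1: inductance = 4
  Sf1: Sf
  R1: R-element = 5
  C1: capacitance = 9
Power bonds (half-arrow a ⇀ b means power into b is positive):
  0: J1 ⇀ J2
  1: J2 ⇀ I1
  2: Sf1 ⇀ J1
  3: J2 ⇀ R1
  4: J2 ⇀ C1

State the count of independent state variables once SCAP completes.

bond 2 →Sf1  (Sf1 (Sf) sets flow on bond)
bond 0 →J1  (J1: last free bond brings effort in)
bond 1 →I1  (prefer integral on I1)
bond 4 →J2  (C1: C, integral causality)
bond 3 →R1  (0-jn J2 has e-setter on 4)

2  (C1, I1 all integral)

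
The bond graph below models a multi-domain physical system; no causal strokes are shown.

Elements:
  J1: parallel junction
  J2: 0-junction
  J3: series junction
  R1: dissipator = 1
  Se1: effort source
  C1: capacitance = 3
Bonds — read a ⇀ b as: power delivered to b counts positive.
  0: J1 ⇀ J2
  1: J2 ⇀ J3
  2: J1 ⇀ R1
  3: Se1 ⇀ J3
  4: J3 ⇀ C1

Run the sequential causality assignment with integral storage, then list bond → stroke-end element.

b0 stroke→J1
b1 stroke→J2
b2 stroke→R1
b3 stroke→J3
b4 stroke→J3

bond 3 →J3  (Se1 (Se) sets effort on bond)
bond 4 →J3  (C1 outputs effort q/C1)
bond 1 →J2  (J3: last free bond brings flow in)
bond 0 →J1  (0-jn J2 has e-setter on 1)
bond 2 →R1  (0-jn J1 has e-setter on 0)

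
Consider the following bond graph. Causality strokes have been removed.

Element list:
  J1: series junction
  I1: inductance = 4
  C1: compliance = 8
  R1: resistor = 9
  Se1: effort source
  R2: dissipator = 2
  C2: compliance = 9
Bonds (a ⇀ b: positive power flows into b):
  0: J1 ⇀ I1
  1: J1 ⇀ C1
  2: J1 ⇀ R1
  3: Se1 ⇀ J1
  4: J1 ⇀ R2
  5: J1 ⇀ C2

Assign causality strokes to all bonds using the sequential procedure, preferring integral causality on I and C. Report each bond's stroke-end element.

b0 →I1
b1 →J1
b2 →J1
b3 →J1
b4 →J1
b5 →J1

β3 |J1  (Se1: effort source, stroke at far end)
β0 |I1  (I1 integral (f out))
β1 |J1  (common-f at J1 fixed by 0)
β2 |J1  (J1: bond 0 brought flow, rest push out)
β4 |J1  (common-f at J1 fixed by 0)
β5 |J1  (J1 flow already set via bond 0)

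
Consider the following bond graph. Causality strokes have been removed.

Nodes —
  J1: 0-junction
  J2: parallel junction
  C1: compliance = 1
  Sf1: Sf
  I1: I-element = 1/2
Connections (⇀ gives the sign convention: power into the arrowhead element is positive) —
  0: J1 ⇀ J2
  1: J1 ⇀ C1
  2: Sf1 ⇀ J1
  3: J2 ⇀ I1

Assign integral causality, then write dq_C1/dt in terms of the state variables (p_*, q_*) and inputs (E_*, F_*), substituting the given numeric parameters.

bond 2 stroke at Sf1  (Sf1 (Sf) sets flow on bond)
bond 1 stroke at J1  (prefer integral on C1)
bond 0 stroke at J2  (J1 effort already set via bond 1)
bond 3 stroke at I1  (common-e at J2 fixed by 0)

dq_C1/dt = F_Sf1 - 2*p_I1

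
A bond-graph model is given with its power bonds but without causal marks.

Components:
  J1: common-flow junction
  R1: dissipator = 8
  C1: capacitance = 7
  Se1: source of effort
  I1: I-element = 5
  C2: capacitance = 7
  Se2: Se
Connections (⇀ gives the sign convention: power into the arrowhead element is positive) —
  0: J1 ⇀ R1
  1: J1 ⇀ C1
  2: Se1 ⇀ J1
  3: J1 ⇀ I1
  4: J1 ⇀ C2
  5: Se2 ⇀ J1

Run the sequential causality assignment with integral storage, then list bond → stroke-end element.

bond 2 |J1  (Se1: effort source, stroke at far end)
bond 5 |J1  (Se2: effort source, stroke at far end)
bond 1 |J1  (C1: C, integral causality)
bond 3 |I1  (I1 integral (f out))
bond 0 |J1  (J1: bond 3 brought flow, rest push out)
bond 4 |J1  (J1: bond 3 brought flow, rest push out)

bond 0 →J1
bond 1 →J1
bond 2 →J1
bond 3 →I1
bond 4 →J1
bond 5 →J1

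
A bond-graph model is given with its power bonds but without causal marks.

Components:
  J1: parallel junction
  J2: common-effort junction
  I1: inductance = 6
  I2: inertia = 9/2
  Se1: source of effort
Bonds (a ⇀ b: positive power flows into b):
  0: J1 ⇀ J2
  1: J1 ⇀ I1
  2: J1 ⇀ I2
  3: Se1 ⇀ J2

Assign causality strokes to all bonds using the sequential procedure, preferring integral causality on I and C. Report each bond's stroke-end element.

bond 0 |J1
bond 1 |I1
bond 2 |I2
bond 3 |J2

b3 stroke→J2  (Se1 fixes effort; stroke away)
b0 stroke→J1  (0-jn J2 has e-setter on 3)
b1 stroke→I1  (J1: bond 0 brought effort, rest push out)
b2 stroke→I2  (0-jn J1 has e-setter on 0)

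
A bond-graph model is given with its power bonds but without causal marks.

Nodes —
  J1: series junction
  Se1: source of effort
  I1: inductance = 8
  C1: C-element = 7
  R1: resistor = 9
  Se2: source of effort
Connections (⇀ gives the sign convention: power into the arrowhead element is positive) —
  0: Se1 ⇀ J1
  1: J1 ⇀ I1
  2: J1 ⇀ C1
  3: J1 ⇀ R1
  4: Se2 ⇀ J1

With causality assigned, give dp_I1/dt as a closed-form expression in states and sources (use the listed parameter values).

dp_I1/dt = E_Se1 + E_Se2 - 9*p_I1/8 - q_C1/7

#0 stroke at J1  (Se1: effort source, stroke at far end)
#4 stroke at J1  (Se2 (Se) sets effort on bond)
#1 stroke at I1  (I1: I, integral causality)
#2 stroke at J1  (J1 flow already set via bond 1)
#3 stroke at J1  (common-f at J1 fixed by 1)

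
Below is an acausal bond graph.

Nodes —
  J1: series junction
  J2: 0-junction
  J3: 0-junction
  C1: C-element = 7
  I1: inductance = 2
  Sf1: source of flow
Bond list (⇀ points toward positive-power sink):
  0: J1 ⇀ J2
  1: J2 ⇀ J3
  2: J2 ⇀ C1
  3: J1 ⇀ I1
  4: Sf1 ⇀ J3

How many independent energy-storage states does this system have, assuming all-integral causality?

2  (C1, I1 all integral)

bond 4 stroke at Sf1  (Sf1: flow source, stroke at near end)
bond 1 stroke at J3  (J3 needs exactly one e-in)
bond 2 stroke at J2  (C1: C, integral causality)
bond 0 stroke at J1  (0-jn J2 has e-setter on 2)
bond 3 stroke at I1  (J1: last free bond brings flow in)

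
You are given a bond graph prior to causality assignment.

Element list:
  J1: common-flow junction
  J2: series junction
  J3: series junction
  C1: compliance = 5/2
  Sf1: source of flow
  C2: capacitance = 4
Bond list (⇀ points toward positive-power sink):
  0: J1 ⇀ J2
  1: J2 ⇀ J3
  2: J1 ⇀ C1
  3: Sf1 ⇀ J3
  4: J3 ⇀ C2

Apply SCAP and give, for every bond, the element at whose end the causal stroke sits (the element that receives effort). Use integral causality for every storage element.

b3 →Sf1  (Sf1 fixes flow; stroke at Sf1)
b1 →J3  (J3 flow already set via bond 3)
b4 →J3  (1-jn J3 has f-setter on 3)
b0 →J2  (J2 flow already set via bond 1)
b2 →J1  (1-jn J1 has f-setter on 0)

#0 stroke→J2
#1 stroke→J3
#2 stroke→J1
#3 stroke→Sf1
#4 stroke→J3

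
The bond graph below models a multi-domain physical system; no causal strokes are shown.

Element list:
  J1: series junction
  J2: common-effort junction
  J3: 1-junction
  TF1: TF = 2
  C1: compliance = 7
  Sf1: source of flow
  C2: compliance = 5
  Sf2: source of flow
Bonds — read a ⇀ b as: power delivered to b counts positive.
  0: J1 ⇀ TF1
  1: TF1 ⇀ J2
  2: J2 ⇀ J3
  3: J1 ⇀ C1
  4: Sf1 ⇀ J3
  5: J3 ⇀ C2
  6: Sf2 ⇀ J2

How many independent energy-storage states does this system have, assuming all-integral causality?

2  (C1, C2 all integral)

b4 stroke at Sf1  (source Sf1 imposes f)
b6 stroke at Sf2  (Sf2 (Sf) sets flow on bond)
b2 stroke at J3  (J3 flow already set via bond 4)
b5 stroke at J3  (J3: bond 4 brought flow, rest push out)
b1 stroke at J2  (only one effort-in slot at J2)
b0 stroke at TF1  (TF TF1: opposite of bond 1)
b3 stroke at J1  (1-jn J1 has f-setter on 0)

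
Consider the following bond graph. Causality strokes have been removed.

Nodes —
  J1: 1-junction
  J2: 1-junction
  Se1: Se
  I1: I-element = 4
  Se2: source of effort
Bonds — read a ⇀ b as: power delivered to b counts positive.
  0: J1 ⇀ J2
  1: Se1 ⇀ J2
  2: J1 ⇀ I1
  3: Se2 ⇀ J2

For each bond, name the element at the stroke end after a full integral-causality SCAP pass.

β0 →J1
β1 →J2
β2 →I1
β3 →J2

b1 stroke at J2  (Se1 (Se) sets effort on bond)
b3 stroke at J2  (Se2 fixes effort; stroke away)
b0 stroke at J1  (only one flow-in slot at J2)
b2 stroke at I1  (J1: last free bond brings flow in)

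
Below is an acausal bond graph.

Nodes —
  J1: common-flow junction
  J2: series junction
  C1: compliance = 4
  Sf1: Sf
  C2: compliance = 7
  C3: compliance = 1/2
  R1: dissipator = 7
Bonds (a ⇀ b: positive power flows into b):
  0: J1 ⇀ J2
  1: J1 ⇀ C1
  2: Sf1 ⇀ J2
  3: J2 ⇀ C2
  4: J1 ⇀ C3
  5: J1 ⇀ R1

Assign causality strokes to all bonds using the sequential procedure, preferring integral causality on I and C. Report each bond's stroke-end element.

β2 →Sf1  (Sf1 fixes flow; stroke at Sf1)
β0 →J2  (1-jn J2 has f-setter on 2)
β3 →J2  (J2 flow already set via bond 2)
β1 →J1  (1-jn J1 has f-setter on 0)
β4 →J1  (J1 flow already set via bond 0)
β5 →J1  (J1 flow already set via bond 0)

#0 stroke→J2
#1 stroke→J1
#2 stroke→Sf1
#3 stroke→J2
#4 stroke→J1
#5 stroke→J1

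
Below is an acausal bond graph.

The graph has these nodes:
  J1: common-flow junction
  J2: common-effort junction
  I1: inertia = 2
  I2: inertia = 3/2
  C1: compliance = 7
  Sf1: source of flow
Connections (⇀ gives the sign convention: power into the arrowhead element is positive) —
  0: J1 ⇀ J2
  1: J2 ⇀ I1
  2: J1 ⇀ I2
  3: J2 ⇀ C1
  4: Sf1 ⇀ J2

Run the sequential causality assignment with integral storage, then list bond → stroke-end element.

#4 stroke at Sf1  (source Sf1 imposes f)
#1 stroke at I1  (I1: I, integral causality)
#2 stroke at I2  (prefer integral on I2)
#0 stroke at J1  (1-jn J1 has f-setter on 2)
#3 stroke at J2  (J2 needs exactly one e-in)

b0 stroke at J1
b1 stroke at I1
b2 stroke at I2
b3 stroke at J2
b4 stroke at Sf1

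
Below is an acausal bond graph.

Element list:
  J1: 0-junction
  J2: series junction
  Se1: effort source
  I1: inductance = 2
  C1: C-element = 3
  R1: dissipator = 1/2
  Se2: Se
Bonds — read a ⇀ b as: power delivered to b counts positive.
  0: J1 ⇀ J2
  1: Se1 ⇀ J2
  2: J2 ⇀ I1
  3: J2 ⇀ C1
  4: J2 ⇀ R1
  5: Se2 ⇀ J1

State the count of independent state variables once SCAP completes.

2  (C1, I1 all integral)

β1 stroke→J2  (Se1 fixes effort; stroke away)
β5 stroke→J1  (source Se2 imposes e)
β0 stroke→J2  (0-jn J1 has e-setter on 5)
β2 stroke→I1  (prefer integral on I1)
β3 stroke→J2  (1-jn J2 has f-setter on 2)
β4 stroke→J2  (common-f at J2 fixed by 2)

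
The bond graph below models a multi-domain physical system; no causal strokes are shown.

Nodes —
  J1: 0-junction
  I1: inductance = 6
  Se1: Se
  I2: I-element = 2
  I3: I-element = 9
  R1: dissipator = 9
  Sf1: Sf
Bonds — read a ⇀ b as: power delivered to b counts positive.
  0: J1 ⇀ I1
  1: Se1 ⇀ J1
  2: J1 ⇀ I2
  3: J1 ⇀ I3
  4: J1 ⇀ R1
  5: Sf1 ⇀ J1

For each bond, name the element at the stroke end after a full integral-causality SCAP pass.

b0 |I1
b1 |J1
b2 |I2
b3 |I3
b4 |R1
b5 |Sf1

b1 stroke at J1  (source Se1 imposes e)
b5 stroke at Sf1  (Sf1 (Sf) sets flow on bond)
b0 stroke at I1  (common-e at J1 fixed by 1)
b2 stroke at I2  (common-e at J1 fixed by 1)
b3 stroke at I3  (0-jn J1 has e-setter on 1)
b4 stroke at R1  (common-e at J1 fixed by 1)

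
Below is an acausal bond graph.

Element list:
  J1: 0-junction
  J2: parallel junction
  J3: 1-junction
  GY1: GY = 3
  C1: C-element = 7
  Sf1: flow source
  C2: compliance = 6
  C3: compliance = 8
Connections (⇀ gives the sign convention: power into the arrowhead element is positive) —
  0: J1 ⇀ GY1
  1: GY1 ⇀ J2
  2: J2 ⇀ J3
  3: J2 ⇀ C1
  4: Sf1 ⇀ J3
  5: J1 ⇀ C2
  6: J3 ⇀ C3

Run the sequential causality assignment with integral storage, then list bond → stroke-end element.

b4 stroke at Sf1  (source Sf1 imposes f)
b2 stroke at J3  (common-f at J3 fixed by 4)
b6 stroke at J3  (common-f at J3 fixed by 4)
b3 stroke at J2  (prefer integral on C1)
b1 stroke at GY1  (J2 effort already set via bond 3)
b0 stroke at GY1  (GY GY1: same side as bond 1)
b5 stroke at J1  (J1 needs exactly one e-in)

#0 stroke→GY1
#1 stroke→GY1
#2 stroke→J3
#3 stroke→J2
#4 stroke→Sf1
#5 stroke→J1
#6 stroke→J3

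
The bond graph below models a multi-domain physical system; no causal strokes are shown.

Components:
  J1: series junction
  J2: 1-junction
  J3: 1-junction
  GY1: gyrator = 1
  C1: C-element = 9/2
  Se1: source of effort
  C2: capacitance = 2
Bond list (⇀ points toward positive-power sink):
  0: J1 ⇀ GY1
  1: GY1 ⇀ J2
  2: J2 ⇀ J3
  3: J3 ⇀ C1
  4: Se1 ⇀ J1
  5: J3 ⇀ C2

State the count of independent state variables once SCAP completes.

β4 stroke at J1  (Se1 fixes effort; stroke away)
β0 stroke at GY1  (only one flow-in slot at J1)
β1 stroke at GY1  (GY1: gyrator matches bond 0)
β2 stroke at J2  (J2: bond 1 brought flow, rest push out)
β3 stroke at J3  (common-f at J3 fixed by 2)
β5 stroke at J3  (common-f at J3 fixed by 2)

2  (C1, C2 all integral)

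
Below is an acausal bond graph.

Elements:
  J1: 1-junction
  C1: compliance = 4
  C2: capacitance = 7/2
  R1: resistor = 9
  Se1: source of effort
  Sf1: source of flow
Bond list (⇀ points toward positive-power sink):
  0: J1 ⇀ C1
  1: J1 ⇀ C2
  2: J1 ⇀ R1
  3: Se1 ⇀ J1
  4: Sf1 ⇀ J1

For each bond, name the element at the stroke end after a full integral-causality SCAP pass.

#0 stroke→J1
#1 stroke→J1
#2 stroke→J1
#3 stroke→J1
#4 stroke→Sf1

bond 3 stroke at J1  (source Se1 imposes e)
bond 4 stroke at Sf1  (Sf1 fixes flow; stroke at Sf1)
bond 0 stroke at J1  (common-f at J1 fixed by 4)
bond 1 stroke at J1  (common-f at J1 fixed by 4)
bond 2 stroke at J1  (J1: bond 4 brought flow, rest push out)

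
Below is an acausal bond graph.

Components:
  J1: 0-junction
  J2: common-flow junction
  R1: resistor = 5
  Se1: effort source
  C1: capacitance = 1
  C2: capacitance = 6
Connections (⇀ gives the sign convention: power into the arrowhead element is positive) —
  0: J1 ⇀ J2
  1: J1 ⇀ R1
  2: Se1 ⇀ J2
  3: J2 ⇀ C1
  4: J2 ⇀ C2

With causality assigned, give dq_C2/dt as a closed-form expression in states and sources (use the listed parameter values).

b2 stroke at J2  (source Se1 imposes e)
b3 stroke at J2  (C1 integral (e out))
b4 stroke at J2  (C2: C, integral causality)
b0 stroke at J1  (only one flow-in slot at J2)
b1 stroke at R1  (common-e at J1 fixed by 0)

dq_C2/dt = E_Se1/5 - q_C1/5 - q_C2/30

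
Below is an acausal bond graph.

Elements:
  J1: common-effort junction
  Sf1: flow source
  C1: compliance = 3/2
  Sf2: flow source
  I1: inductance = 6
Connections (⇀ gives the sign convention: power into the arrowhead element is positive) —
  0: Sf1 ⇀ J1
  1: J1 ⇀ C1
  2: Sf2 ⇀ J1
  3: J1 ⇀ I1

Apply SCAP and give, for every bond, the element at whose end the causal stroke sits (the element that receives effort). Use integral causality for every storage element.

b0 |Sf1  (Sf1: flow source, stroke at near end)
b2 |Sf2  (Sf2 (Sf) sets flow on bond)
b1 |J1  (C1 integral (e out))
b3 |I1  (J1: bond 1 brought effort, rest push out)

β0 stroke→Sf1
β1 stroke→J1
β2 stroke→Sf2
β3 stroke→I1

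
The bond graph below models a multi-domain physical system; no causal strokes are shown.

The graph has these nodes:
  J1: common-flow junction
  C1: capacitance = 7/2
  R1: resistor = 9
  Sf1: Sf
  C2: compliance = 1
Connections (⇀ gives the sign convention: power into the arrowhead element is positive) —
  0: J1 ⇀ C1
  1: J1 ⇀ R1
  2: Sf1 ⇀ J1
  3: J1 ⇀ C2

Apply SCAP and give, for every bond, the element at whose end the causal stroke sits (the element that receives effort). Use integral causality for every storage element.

bond 2 stroke at Sf1  (Sf1: flow source, stroke at near end)
bond 0 stroke at J1  (J1 flow already set via bond 2)
bond 1 stroke at J1  (common-f at J1 fixed by 2)
bond 3 stroke at J1  (1-jn J1 has f-setter on 2)

b0 stroke at J1
b1 stroke at J1
b2 stroke at Sf1
b3 stroke at J1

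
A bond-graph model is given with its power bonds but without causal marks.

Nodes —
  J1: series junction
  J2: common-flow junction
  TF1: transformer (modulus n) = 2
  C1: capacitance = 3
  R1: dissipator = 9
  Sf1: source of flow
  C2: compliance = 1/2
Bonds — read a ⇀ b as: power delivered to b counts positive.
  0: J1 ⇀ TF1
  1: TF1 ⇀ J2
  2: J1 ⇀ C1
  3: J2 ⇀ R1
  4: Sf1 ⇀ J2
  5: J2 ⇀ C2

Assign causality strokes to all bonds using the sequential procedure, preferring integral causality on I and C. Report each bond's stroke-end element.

b4 stroke at Sf1  (Sf1 fixes flow; stroke at Sf1)
b1 stroke at J2  (J2 flow already set via bond 4)
b3 stroke at J2  (1-jn J2 has f-setter on 4)
b5 stroke at J2  (J2 flow already set via bond 4)
b0 stroke at TF1  (through TF1, causality passes straight; one stroke at TF1)
b2 stroke at J1  (common-f at J1 fixed by 0)

bond 0 stroke at TF1
bond 1 stroke at J2
bond 2 stroke at J1
bond 3 stroke at J2
bond 4 stroke at Sf1
bond 5 stroke at J2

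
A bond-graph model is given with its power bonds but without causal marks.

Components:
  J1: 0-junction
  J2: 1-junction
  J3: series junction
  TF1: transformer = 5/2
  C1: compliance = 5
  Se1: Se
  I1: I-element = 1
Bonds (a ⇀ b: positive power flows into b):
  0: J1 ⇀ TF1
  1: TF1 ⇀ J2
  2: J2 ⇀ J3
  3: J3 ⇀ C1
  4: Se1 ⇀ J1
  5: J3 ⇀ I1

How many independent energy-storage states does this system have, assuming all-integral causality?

2  (C1, I1 all integral)

bond 4 stroke→J1  (source Se1 imposes e)
bond 0 stroke→TF1  (0-jn J1 has e-setter on 4)
bond 1 stroke→J2  (through TF1, causality passes straight; one stroke at TF1)
bond 2 stroke→J3  (only one flow-in slot at J2)
bond 3 stroke→J3  (prefer integral on C1)
bond 5 stroke→I1  (J3 needs exactly one f-in)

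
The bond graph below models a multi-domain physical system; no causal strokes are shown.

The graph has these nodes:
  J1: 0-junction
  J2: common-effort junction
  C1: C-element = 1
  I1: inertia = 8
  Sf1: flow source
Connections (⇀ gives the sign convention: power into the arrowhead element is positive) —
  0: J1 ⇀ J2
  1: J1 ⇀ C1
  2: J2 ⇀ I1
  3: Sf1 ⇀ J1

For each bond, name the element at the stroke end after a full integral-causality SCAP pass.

b0 |J2
b1 |J1
b2 |I1
b3 |Sf1

b3 →Sf1  (Sf1 (Sf) sets flow on bond)
b1 →J1  (C1 outputs effort q/C1)
b0 →J2  (J1 effort already set via bond 1)
b2 →I1  (J2: bond 0 brought effort, rest push out)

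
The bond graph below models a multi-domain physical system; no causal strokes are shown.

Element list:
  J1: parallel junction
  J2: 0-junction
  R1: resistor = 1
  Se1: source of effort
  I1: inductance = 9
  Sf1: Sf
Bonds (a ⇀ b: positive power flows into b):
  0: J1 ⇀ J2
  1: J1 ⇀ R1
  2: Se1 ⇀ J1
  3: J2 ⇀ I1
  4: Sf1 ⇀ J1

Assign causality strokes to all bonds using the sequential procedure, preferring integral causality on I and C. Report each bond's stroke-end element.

β0 →J2
β1 →R1
β2 →J1
β3 →I1
β4 →Sf1

#2 stroke at J1  (Se1 (Se) sets effort on bond)
#4 stroke at Sf1  (source Sf1 imposes f)
#0 stroke at J2  (common-e at J1 fixed by 2)
#1 stroke at R1  (J1 effort already set via bond 2)
#3 stroke at I1  (0-jn J2 has e-setter on 0)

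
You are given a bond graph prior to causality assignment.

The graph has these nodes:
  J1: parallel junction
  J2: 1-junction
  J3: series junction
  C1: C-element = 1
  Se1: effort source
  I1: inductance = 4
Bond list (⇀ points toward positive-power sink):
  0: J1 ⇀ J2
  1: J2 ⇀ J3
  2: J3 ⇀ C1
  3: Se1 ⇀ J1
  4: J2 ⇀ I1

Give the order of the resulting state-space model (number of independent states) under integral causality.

β3 →J1  (Se1 (Se) sets effort on bond)
β0 →J2  (0-jn J1 has e-setter on 3)
β2 →J3  (C1 integral (e out))
β1 →J2  (J3: last free bond brings flow in)
β4 →I1  (only one flow-in slot at J2)

2  (C1, I1 all integral)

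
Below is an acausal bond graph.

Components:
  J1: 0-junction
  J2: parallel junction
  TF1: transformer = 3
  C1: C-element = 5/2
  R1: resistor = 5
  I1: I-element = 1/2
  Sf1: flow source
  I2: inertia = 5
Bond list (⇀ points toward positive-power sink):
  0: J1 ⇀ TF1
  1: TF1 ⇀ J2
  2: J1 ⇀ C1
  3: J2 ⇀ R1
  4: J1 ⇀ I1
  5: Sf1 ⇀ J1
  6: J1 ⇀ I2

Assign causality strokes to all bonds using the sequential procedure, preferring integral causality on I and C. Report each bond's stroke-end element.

#5 →Sf1  (Sf1 fixes flow; stroke at Sf1)
#2 →J1  (C1 integral (e out))
#0 →TF1  (0-jn J1 has e-setter on 2)
#4 →I1  (common-e at J1 fixed by 2)
#6 →I2  (J1 effort already set via bond 2)
#1 →J2  (TF TF1: opposite of bond 0)
#3 →R1  (common-e at J2 fixed by 1)

#0 →TF1
#1 →J2
#2 →J1
#3 →R1
#4 →I1
#5 →Sf1
#6 →I2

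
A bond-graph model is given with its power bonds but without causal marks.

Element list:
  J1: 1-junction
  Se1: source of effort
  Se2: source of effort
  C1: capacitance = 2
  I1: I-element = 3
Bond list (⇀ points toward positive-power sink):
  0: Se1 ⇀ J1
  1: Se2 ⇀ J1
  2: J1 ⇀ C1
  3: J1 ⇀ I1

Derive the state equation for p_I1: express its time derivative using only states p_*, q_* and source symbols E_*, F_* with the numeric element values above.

dp_I1/dt = E_Se1 + E_Se2 - q_C1/2

β0 stroke at J1  (Se1 fixes effort; stroke away)
β1 stroke at J1  (Se2 fixes effort; stroke away)
β2 stroke at J1  (C1: C, integral causality)
β3 stroke at I1  (J1 needs exactly one f-in)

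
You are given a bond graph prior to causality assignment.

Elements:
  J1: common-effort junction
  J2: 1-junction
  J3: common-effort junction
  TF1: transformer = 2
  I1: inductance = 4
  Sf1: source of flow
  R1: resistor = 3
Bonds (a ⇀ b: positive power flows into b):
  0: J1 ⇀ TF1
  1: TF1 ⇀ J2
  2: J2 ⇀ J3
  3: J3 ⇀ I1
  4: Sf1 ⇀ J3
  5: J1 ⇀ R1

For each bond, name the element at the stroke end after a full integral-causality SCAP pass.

b4 stroke→Sf1  (Sf1: flow source, stroke at near end)
b3 stroke→I1  (prefer integral on I1)
b2 stroke→J3  (only one effort-in slot at J3)
b1 stroke→J2  (common-f at J2 fixed by 2)
b0 stroke→TF1  (TF TF1: opposite of bond 1)
b5 stroke→J1  (J1 needs exactly one e-in)

b0 stroke at TF1
b1 stroke at J2
b2 stroke at J3
b3 stroke at I1
b4 stroke at Sf1
b5 stroke at J1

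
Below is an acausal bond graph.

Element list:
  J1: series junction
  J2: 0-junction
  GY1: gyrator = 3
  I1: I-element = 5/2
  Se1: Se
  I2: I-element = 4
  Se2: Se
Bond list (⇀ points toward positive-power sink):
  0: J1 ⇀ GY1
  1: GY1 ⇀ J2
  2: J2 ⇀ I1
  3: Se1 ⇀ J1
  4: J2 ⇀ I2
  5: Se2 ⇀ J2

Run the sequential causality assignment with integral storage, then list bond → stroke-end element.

bond 3 stroke→J1  (Se1: effort source, stroke at far end)
bond 5 stroke→J2  (Se2: effort source, stroke at far end)
bond 0 stroke→GY1  (only one flow-in slot at J1)
bond 1 stroke→GY1  (common-e at J2 fixed by 5)
bond 2 stroke→I1  (J2 effort already set via bond 5)
bond 4 stroke→I2  (J2: bond 5 brought effort, rest push out)

#0 stroke at GY1
#1 stroke at GY1
#2 stroke at I1
#3 stroke at J1
#4 stroke at I2
#5 stroke at J2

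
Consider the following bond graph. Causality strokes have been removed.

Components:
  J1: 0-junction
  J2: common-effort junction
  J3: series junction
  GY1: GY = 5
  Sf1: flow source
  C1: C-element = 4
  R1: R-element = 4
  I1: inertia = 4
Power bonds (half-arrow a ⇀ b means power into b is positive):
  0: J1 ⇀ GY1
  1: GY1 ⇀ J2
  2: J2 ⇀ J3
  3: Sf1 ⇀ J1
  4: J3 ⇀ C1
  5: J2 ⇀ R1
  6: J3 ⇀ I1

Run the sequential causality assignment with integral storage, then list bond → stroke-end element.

bond 3 |Sf1  (source Sf1 imposes f)
bond 0 |J1  (closing 0-jn rule on J1)
bond 1 |J2  (GY GY1: same side as bond 0)
bond 2 |J3  (J2 effort already set via bond 1)
bond 5 |R1  (J2 effort already set via bond 1)
bond 4 |J3  (C1: C, integral causality)
bond 6 |I1  (J3: last free bond brings flow in)

bond 0 stroke at J1
bond 1 stroke at J2
bond 2 stroke at J3
bond 3 stroke at Sf1
bond 4 stroke at J3
bond 5 stroke at R1
bond 6 stroke at I1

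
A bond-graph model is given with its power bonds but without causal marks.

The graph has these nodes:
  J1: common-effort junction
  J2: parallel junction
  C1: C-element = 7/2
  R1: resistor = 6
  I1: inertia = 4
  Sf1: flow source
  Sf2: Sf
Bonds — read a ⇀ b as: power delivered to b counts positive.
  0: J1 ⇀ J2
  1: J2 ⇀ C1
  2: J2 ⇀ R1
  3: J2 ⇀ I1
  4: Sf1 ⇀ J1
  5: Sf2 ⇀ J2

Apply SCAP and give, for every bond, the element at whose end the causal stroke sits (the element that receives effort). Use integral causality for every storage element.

b0 |J1
b1 |J2
b2 |R1
b3 |I1
b4 |Sf1
b5 |Sf2

b4 stroke at Sf1  (source Sf1 imposes f)
b5 stroke at Sf2  (Sf2 (Sf) sets flow on bond)
b0 stroke at J1  (J1: last free bond brings effort in)
b1 stroke at J2  (C1 outputs effort q/C1)
b2 stroke at R1  (J2: bond 1 brought effort, rest push out)
b3 stroke at I1  (0-jn J2 has e-setter on 1)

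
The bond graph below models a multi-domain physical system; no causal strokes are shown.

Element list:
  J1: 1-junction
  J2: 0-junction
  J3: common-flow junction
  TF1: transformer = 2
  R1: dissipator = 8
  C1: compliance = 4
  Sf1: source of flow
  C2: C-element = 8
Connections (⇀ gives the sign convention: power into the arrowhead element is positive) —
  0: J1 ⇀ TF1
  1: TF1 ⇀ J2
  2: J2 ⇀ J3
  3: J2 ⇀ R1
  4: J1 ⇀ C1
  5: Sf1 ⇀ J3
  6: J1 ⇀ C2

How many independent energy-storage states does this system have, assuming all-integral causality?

#5 |Sf1  (source Sf1 imposes f)
#2 |J3  (J3: bond 5 brought flow, rest push out)
#4 |J1  (C1 outputs effort q/C1)
#6 |J1  (C2: C, integral causality)
#0 |TF1  (J1: last free bond brings flow in)
#1 |J2  (through TF1, causality passes straight; one stroke at TF1)
#3 |R1  (0-jn J2 has e-setter on 1)

2  (C1, C2 all integral)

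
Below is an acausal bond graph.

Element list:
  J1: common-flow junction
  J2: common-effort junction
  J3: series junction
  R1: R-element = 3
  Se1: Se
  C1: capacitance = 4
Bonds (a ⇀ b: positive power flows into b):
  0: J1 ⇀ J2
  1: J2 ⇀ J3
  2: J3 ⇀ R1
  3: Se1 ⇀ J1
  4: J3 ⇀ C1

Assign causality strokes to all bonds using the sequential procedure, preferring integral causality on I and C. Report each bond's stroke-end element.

β0 stroke at J2
β1 stroke at J3
β2 stroke at R1
β3 stroke at J1
β4 stroke at J3

bond 3 stroke→J1  (Se1: effort source, stroke at far end)
bond 0 stroke→J2  (J1: last free bond brings flow in)
bond 1 stroke→J3  (J2 effort already set via bond 0)
bond 4 stroke→J3  (C1 outputs effort q/C1)
bond 2 stroke→R1  (only one flow-in slot at J3)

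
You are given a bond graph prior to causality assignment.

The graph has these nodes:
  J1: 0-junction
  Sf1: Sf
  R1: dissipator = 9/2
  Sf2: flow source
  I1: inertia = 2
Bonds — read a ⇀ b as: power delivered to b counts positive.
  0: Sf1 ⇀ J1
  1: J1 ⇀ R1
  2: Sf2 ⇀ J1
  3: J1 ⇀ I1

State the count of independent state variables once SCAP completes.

bond 0 stroke at Sf1  (Sf1: flow source, stroke at near end)
bond 2 stroke at Sf2  (Sf2 (Sf) sets flow on bond)
bond 3 stroke at I1  (I1 integral (f out))
bond 1 stroke at J1  (closing 0-jn rule on J1)

1  (I1 all integral)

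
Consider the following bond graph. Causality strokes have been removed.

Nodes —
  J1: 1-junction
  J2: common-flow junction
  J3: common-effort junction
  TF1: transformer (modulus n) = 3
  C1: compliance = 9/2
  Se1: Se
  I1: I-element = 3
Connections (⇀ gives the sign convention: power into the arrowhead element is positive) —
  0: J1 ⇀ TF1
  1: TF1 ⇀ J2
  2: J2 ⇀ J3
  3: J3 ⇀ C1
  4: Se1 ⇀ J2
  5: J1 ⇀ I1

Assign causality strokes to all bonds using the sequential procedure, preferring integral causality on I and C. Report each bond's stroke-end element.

#4 →J2  (Se1 (Se) sets effort on bond)
#3 →J3  (C1 outputs effort q/C1)
#2 →J2  (J3: bond 3 brought effort, rest push out)
#1 →TF1  (closing 1-jn rule on J2)
#0 →J1  (TF1 one-in-one-out from 1)
#5 →I1  (only one flow-in slot at J1)

#0 stroke→J1
#1 stroke→TF1
#2 stroke→J2
#3 stroke→J3
#4 stroke→J2
#5 stroke→I1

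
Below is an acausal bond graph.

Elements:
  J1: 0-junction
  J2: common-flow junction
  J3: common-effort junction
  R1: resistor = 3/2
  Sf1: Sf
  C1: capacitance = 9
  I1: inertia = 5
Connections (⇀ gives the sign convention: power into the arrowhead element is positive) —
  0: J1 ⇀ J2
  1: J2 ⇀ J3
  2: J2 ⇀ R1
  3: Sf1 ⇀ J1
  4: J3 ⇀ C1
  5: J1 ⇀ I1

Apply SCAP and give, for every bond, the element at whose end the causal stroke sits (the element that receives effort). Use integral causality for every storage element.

b0 |J1
b1 |J2
b2 |J2
b3 |Sf1
b4 |J3
b5 |I1

β3 →Sf1  (source Sf1 imposes f)
β4 →J3  (C1: C, integral causality)
β1 →J2  (0-jn J3 has e-setter on 4)
β5 →I1  (I1 integral (f out))
β0 →J1  (only one effort-in slot at J1)
β2 →J2  (J2 flow already set via bond 0)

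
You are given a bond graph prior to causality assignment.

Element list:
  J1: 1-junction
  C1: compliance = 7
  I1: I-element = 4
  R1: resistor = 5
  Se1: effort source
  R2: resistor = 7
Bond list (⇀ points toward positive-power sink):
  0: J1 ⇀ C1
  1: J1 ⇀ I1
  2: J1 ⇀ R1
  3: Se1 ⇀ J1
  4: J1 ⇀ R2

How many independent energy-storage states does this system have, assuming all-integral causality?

#3 stroke at J1  (Se1 fixes effort; stroke away)
#0 stroke at J1  (C1 outputs effort q/C1)
#1 stroke at I1  (I1: I, integral causality)
#2 stroke at J1  (1-jn J1 has f-setter on 1)
#4 stroke at J1  (common-f at J1 fixed by 1)

2  (C1, I1 all integral)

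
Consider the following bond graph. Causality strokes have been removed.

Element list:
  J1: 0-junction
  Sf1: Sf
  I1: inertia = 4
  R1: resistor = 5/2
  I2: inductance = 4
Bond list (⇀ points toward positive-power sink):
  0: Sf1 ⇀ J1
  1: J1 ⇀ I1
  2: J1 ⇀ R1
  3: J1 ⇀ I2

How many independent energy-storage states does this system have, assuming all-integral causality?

2  (I1, I2 all integral)

β0 stroke at Sf1  (source Sf1 imposes f)
β1 stroke at I1  (I1 outputs flow p/I1)
β3 stroke at I2  (prefer integral on I2)
β2 stroke at J1  (J1: last free bond brings effort in)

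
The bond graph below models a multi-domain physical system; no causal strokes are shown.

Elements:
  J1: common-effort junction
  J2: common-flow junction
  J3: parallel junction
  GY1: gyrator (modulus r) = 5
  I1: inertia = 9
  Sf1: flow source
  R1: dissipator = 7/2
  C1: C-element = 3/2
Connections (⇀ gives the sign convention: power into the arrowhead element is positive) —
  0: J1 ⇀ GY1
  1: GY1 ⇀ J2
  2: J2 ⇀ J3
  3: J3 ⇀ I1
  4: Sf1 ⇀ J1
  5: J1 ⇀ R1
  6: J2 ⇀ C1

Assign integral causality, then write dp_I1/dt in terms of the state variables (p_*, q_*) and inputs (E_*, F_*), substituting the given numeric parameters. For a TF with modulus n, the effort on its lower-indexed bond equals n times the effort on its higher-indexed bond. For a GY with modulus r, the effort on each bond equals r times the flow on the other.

bond 4 stroke→Sf1  (Sf1 fixes flow; stroke at Sf1)
bond 3 stroke→I1  (prefer integral on I1)
bond 2 stroke→J3  (J3: last free bond brings effort in)
bond 1 stroke→J2  (J2 flow already set via bond 2)
bond 6 stroke→J2  (J2: bond 2 brought flow, rest push out)
bond 0 stroke→J1  (GY1 both-in/both-out from 1)
bond 5 stroke→R1  (0-jn J1 has e-setter on 0)

dp_I1/dt = 5*F_Sf1 - 50*p_I1/63 - 2*q_C1/3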